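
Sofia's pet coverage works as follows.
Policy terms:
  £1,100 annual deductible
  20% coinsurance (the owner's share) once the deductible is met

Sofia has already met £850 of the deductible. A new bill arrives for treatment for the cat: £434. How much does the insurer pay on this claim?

£147.20

£850 of the £1,100 deductible is already met, leaving £250.
That leaves £434 − £250 = £184 for coinsurance.
Owner's 20% share of £184 is £36.80.
That puts the owner's cost at £250 + £36.80 = £286.80.
Insurer pays the balance: £434 − £286.80 = £147.20.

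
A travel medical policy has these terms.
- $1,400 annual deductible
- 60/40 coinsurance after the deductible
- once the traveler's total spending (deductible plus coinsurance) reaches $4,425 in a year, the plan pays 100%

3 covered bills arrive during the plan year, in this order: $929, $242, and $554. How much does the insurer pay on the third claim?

$195

Bill 1, $929: fully absorbed by the deductible. Traveler pays $929; OOP now $929. Insurer: $929 − $929 = $0.
Bill 2, $242: entire amount goes to the deductible. Cost to traveler: $242. OOP to date $1,171. Insurer: $242 − $242 = $0.
Bill 3, $554: deductible takes $229, $325 remains; coinsurance $325 × 40% = $130. Traveler pays $359; OOP now $1,530. Plan pays $554 − $359 = $195.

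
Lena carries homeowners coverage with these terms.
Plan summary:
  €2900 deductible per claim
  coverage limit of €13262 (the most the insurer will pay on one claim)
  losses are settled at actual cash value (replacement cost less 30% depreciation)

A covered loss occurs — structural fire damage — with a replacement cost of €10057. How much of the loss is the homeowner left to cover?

€5917.10

Actual cash value after 30% depreciation: €10057 × 70% = €7039.90.
Subtract the deductible: €7039.90 − €2900 = €4139.90.
That's under the €13262 cap, so the insurer reimburses the full €4139.90.
The homeowner bears the rest of the original loss: €10057 − €4139.90 = €5917.10.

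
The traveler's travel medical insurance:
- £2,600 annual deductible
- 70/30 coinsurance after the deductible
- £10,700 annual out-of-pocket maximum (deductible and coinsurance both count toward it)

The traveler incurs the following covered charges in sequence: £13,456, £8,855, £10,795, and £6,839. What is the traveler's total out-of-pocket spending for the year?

£10,700

Bill 1, £13,456: deductible takes £2,600, £10,856 remains; 30% of £10,856 = £3,256.80. Cost to traveler: £5,856.80. OOP to date £5,856.80.
Bill 2, £8,855: 30% coinsurance on £8,855 = £2,656.50. Traveler pays £2,656.50; OOP now £8,513.30.
Bill 3, £10,795: 30% coinsurance on £10,795 = £3,238.50. That would push OOP to £11,751.80, over the £10,700 cap, so traveler pays £10,700 − £8,513.30 = £2,186.70.
Bill 4, £6,839: deductible met; 30% of £6,839 = £2,051.70. Adding that to £10,700 gives £12,751.70, past the £10,700 cap; traveler pays only £10,700 − £10,700 = £0.
Summing the traveler's payments: £5,856.80 + £2,656.50 + £2,186.70 + £0 = £10,700.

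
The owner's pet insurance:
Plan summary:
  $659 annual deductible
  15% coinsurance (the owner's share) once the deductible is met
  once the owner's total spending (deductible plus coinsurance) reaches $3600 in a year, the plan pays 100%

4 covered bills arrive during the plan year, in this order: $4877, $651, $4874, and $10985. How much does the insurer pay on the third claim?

$4142.90

#1 ($4877): $659 to deductible, leaving $4218; owner's 15% is $632.70. Owner pays $1291.70; OOP now $1291.70. Insurer: $4877 − $1291.70 = $3585.30.
#2 ($651): deductible met; 15% of $651 = $97.65. Owner pays $97.65; OOP now $1389.35. Insurer: $651 − $97.65 = $553.35.
#3 ($4874): deductible met; 15% of $4874 = $731.10. Owner pays $731.10; OOP now $2120.45. Plan pays $4874 − $731.10 = $4142.90.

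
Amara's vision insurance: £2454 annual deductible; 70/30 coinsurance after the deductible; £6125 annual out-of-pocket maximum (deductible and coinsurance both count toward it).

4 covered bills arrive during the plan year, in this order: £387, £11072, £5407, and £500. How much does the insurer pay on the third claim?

£4437.50

Claim 1 — £387: entire amount goes to the deductible. Member pays £387; OOP now £387. Plan pays £387 − £387 = £0.
Claim 2 — £11072: £2067 to deductible, leaving £9005; coinsurance £9005 × 30% = £2701.50. Member owes £4768.50 (running OOP £5155.50). Insurer: £11072 − £4768.50 = £6303.50.
Claim 3 — £5407: deductible already satisfied, so member's share is 30% × £5407 = £1622.10. Adding that to £5155.50 gives £6777.60, past the £6125 cap; member pays only £6125 − £5155.50 = £969.50. Insurer: £5407 − £969.50 = £4437.50.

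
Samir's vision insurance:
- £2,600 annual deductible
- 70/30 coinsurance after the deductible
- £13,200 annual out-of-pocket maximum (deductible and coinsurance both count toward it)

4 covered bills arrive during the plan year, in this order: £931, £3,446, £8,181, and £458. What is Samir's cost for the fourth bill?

£137.40

#1 (£931): all of it applies to the deductible. Cost to member: £931. OOP to date £931.
#2 (£3,446): £1,669 to deductible, leaving £1,777; 30% of £1,777 = £533.10. Member pays £2,202.10; OOP now £3,133.10.
#3 (£8,181): deductible already satisfied, so member's share is 30% × £8,181 = £2,454.30. Member pays £2,454.30; OOP now £5,587.40.
#4 (£458): deductible met; 30% of £458 = £137.40. Cost to member: £137.40. OOP to date £5,724.80.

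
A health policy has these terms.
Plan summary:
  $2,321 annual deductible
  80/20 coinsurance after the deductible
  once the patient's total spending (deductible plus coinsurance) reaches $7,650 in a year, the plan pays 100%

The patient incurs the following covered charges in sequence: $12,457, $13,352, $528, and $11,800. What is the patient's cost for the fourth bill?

$525.80

Claim 1 — $12,457: deductible takes $2,321, $10,136 remains; coinsurance $10,136 × 20% = $2,027.20. Patient pays $4,348.20; OOP now $4,348.20.
Claim 2 — $13,352: deductible already satisfied, so patient's share is 20% × $13,352 = $2,670.40. Cost to patient: $2,670.40. OOP to date $7,018.60.
Claim 3 — $528: deductible already satisfied, so patient's share is 20% × $528 = $105.60. Patient pays $105.60; OOP now $7,124.20.
Claim 4 — $11,800: deductible already satisfied, so patient's share is 20% × $11,800 = $2,360. That would push OOP to $9,484.20, over the $7,650 cap, so patient pays $7,650 − $7,124.20 = $525.80.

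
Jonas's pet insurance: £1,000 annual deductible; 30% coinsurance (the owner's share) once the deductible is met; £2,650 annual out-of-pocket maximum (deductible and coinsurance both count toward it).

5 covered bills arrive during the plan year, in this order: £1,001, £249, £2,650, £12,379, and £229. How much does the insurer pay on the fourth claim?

£11,599

#1 (£1,001): £1,000 finishes the deductible; £1 goes to coinsurance; 30% of £1 = £0.30. Owner owes £1,000.30 (running OOP £1,000.30). Insurer: £1,001 − £1,000.30 = £0.70.
#2 (£249): 30% coinsurance on £249 = £74.70. Owner pays £74.70; OOP now £1,075. Plan pays £249 − £74.70 = £174.30.
#3 (£2,650): deductible met; 30% of £2,650 = £795. Owner pays £795; OOP now £1,870. Plan pays £2,650 − £795 = £1,855.
#4 (£12,379): deductible already satisfied, so owner's share is 30% × £12,379 = £3,713.70. OOP would hit £5,583.70 > £2,650, so the cap limits the owner to £2,650 − £1,870 = £780. Plan pays £12,379 − £780 = £11,599.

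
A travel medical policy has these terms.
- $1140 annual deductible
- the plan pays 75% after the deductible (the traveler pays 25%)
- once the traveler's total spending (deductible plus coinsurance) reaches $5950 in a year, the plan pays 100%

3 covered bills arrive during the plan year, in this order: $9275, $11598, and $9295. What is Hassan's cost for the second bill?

$2776.25

Bill 1, $9275: $1140 finishes the deductible; $8135 goes to coinsurance; 25% of $8135 = $2033.75. Traveler owes $3173.75 (running OOP $3173.75).
Bill 2, $11598: deductible already satisfied, so traveler's share is 25% × $11598 = $2899.50. Adding that to $3173.75 gives $6073.25, past the $5950 cap; traveler pays only $5950 − $3173.75 = $2776.25.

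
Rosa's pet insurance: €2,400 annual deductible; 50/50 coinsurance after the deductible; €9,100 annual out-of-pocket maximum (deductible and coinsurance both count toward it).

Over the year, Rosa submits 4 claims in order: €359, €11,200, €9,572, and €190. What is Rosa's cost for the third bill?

Bill 1, €359: entire amount goes to the deductible. Owner owes €359 (running OOP €359).
Bill 2, €11,200: deductible takes €2,041, €9,159 remains; coinsurance €9,159 × 50% = €4,579.50. Cost to owner: €6,620.50. OOP to date €6,979.50.
Bill 3, €9,572: 50% coinsurance on €9,572 = €4,786. That would push OOP to €11,765.50, over the €9,100 cap, so owner pays €9,100 − €6,979.50 = €2,120.50.

€2,120.50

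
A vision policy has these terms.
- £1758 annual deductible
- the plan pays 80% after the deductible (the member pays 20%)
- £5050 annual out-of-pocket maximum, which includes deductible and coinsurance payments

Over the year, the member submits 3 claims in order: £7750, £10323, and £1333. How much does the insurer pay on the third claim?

£1304

Bill 1, £7750: £1758 finishes the deductible; £5992 goes to coinsurance; member's 20% is £1198.40. Cost to member: £2956.40. OOP to date £2956.40. Plan pays £7750 − £2956.40 = £4793.60.
Bill 2, £10323: deductible met; 20% of £10323 = £2064.60. Cost to member: £2064.60. OOP to date £5021. Insurer: £10323 − £2064.60 = £8258.40.
Bill 3, £1333: deductible already satisfied, so member's share is 20% × £1333 = £266.60. OOP would hit £5287.60 > £5050, so the cap limits the member to £5050 − £5021 = £29. Insurer: £1333 − £29 = £1304.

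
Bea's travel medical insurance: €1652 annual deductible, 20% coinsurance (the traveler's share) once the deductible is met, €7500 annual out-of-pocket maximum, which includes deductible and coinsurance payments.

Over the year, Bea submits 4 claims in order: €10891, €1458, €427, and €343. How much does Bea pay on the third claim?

#1 (€10891): €1652 finishes the deductible; €9239 goes to coinsurance; 20% of €9239 = €1847.80. Traveler pays €3499.80; OOP now €3499.80.
#2 (€1458): deductible already satisfied, so traveler's share is 20% × €1458 = €291.60. Cost to traveler: €291.60. OOP to date €3791.40.
#3 (€427): deductible met; 20% of €427 = €85.40. Cost to traveler: €85.40. OOP to date €3876.80.

€85.40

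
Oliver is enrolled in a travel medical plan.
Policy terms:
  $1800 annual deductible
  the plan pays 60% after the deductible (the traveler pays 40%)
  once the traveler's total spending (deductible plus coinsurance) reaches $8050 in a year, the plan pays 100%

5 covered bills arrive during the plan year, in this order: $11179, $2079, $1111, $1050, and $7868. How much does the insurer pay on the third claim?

Claim 1 ($11179): deductible takes $1800, $9379 remains; traveler's 40% is $3751.60. Traveler pays $5551.60; OOP now $5551.60. Plan pays $11179 − $5551.60 = $5627.40.
Claim 2 ($2079): 40% coinsurance on $2079 = $831.60. Cost to traveler: $831.60. OOP to date $6383.20. Insurer: $2079 − $831.60 = $1247.40.
Claim 3 ($1111): deductible met; 40% of $1111 = $444.40. Traveler pays $444.40; OOP now $6827.60. Plan pays $1111 − $444.40 = $666.60.

$666.60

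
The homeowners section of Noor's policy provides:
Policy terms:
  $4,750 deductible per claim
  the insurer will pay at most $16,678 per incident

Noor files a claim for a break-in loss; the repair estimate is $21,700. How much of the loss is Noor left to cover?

After the deductible, $21,700 − $4,750 = $16,950 remains.
$16,950 exceeds the $16,678 limit, so the insurer pays the limit: $16,678.
The homeowner bears the rest of the original loss: $21,700 − $16,678 = $5,022.

$5,022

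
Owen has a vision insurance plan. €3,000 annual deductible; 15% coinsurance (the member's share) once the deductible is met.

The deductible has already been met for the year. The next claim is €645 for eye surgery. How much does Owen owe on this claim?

With the deductible met, the entire €645 is subject to coinsurance.
15% of €645 = €96.75 falls to the member.

€96.75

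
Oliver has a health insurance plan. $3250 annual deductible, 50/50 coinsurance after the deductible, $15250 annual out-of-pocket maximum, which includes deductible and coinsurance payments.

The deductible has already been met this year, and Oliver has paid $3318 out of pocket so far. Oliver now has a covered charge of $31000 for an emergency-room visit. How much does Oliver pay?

With the deductible met, the entire $31000 is subject to coinsurance.
50% of $31000 = $15500 falls to the patient.
That would bring total out-of-pocket to $18818, past the $15250 cap. The patient is capped at $15250 − $3318 = $11932 on this claim.

$11932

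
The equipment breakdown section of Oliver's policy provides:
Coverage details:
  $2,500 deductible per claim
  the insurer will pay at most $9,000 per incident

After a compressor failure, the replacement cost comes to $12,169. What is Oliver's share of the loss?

$3,169

After the deductible, $12,169 − $2,500 = $9,669 remains.
$9,669 exceeds the $9,000 limit, so the insurer pays the limit: $9,000.
Business owner's share is the uncovered remainder: $12,169 − $9,000 = $3,169.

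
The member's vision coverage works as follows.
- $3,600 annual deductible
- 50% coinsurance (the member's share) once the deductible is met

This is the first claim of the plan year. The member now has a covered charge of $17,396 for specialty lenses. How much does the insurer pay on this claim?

The full $3,600 deductible is still open; $3,600 of this bill applies to it.
After the $3,600 deductible portion, $17,396 − $3,600 = $13,796 is subject to coinsurance.
Member's 50% share of $13,796 is $6,898.
Member responsibility: $3,600 + $6,898 = $10,498.
The insurer covers the remainder: $17,396 − $10,498 = $6,898.

$6,898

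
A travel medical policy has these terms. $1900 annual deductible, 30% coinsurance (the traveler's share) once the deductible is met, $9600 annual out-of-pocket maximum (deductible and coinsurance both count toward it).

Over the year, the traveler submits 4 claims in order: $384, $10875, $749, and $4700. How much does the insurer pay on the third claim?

$524.30

#1 ($384): fully absorbed by the deductible. Traveler owes $384 (running OOP $384). Insurer: $384 − $384 = $0.
#2 ($10875): deductible takes $1516, $9359 remains; 30% of $9359 = $2807.70. Cost to traveler: $4323.70. OOP to date $4707.70. Insurer: $10875 − $4323.70 = $6551.30.
#3 ($749): 30% coinsurance on $749 = $224.70. Traveler pays $224.70; OOP now $4932.40. Insurer: $749 − $224.70 = $524.30.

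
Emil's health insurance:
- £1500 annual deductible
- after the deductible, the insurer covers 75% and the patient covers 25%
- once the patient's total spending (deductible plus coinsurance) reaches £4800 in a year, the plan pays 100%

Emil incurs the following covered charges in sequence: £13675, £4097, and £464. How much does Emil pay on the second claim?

£256.25

#1 (£13675): £1500 to deductible, leaving £12175; patient's 25% is £3043.75. Patient owes £4543.75 (running OOP £4543.75).
#2 (£4097): 25% coinsurance on £4097 = £1024.25. That would push OOP to £5568, over the £4800 cap, so patient pays £4800 − £4543.75 = £256.25.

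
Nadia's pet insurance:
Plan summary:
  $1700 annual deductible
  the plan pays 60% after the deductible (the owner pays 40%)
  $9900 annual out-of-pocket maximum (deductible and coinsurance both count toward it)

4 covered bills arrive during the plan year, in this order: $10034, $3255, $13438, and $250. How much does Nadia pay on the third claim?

$3564.40

#1 ($10034): deductible takes $1700, $8334 remains; 40% of $8334 = $3333.60. Cost to owner: $5033.60. OOP to date $5033.60.
#2 ($3255): 40% coinsurance on $3255 = $1302. Owner owes $1302 (running OOP $6335.60).
#3 ($13438): deductible already satisfied, so owner's share is 40% × $13438 = $5375.20. OOP would hit $11710.80 > $9900, so the cap limits the owner to $9900 − $6335.60 = $3564.40.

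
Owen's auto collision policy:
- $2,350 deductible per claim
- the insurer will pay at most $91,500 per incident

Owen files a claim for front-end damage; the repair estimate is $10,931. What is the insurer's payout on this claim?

Less the $2,350 deductible: $10,931 − $2,350 = $8,581.
That's under the $91,500 cap, so the insurer reimburses the full $8,581.

$8,581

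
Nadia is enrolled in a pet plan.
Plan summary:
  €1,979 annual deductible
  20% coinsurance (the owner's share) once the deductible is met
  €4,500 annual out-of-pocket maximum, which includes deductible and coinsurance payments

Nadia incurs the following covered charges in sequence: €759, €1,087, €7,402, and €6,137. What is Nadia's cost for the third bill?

€1,586.80

Claim 1 — €759: all of it applies to the deductible. Cost to owner: €759. OOP to date €759.
Claim 2 — €1,087: fully absorbed by the deductible. Cost to owner: €1,087. OOP to date €1,846.
Claim 3 — €7,402: €133 to deductible, leaving €7,269; coinsurance €7,269 × 20% = €1,453.80. Owner pays €1,586.80; OOP now €3,432.80.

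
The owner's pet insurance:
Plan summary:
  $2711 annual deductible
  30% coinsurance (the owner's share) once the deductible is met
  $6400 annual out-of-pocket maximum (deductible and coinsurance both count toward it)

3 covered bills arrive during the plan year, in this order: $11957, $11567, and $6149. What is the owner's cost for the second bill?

$915.20

#1 ($11957): deductible takes $2711, $9246 remains; 30% of $9246 = $2773.80. Cost to owner: $5484.80. OOP to date $5484.80.
#2 ($11567): deductible met; 30% of $11567 = $3470.10. OOP would hit $8954.90 > $6400, so the cap limits the owner to $6400 − $5484.80 = $915.20.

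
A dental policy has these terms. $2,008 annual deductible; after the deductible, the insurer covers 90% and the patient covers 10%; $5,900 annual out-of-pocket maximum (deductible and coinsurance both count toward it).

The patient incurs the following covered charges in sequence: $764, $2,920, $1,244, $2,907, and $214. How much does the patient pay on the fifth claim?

$21.40

#1 ($764): fully absorbed by the deductible. Patient pays $764; OOP now $764.
#2 ($2,920): $1,244 finishes the deductible; $1,676 goes to coinsurance; patient's 10% is $167.60. Patient owes $1,411.60 (running OOP $2,175.60).
#3 ($1,244): deductible met; 10% of $1,244 = $124.40. Patient owes $124.40 (running OOP $2,300).
#4 ($2,907): deductible met; 10% of $2,907 = $290.70. Cost to patient: $290.70. OOP to date $2,590.70.
#5 ($214): deductible already satisfied, so patient's share is 10% × $214 = $21.40. Patient owes $21.40 (running OOP $2,612.10).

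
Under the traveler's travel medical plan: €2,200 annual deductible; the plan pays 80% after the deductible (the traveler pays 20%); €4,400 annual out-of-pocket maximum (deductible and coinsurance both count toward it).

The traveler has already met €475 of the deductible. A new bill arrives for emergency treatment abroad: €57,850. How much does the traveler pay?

Remaining deductible: €2,200 − €475 = €1,725.
That leaves €57,850 − €1,725 = €56,125 for coinsurance.
20% of €56,125 = €11,225 falls to the traveler.
That puts the traveler's cost at €1,725 + €11,225 = €12,950 before any cap.
Year-to-date out-of-pocket would reach €475 + €12,950 = €13,425, above the €4,400 maximum, so the traveler pays only €4,400 − €475 = €3,925.

€3,925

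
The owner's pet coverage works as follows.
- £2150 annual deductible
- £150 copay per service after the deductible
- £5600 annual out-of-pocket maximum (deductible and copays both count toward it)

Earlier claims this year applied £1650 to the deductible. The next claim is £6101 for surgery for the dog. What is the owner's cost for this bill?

Remaining deductible: £2150 − £1650 = £500.
After the £500 deductible portion, £6101 − £500 = £5601 is subject to the copay.
Copay on this service: £150.
So the owner owes £500 + £150 = £650 before any cap.
Year-to-date out-of-pocket becomes £1650 + £650 = £2300, still under the £5600 maximum, so no cap applies.

£650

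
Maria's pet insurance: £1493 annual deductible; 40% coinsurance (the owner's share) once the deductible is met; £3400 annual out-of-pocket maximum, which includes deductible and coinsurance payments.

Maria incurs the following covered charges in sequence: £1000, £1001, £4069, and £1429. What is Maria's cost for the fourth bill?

Claim 1 — £1000: entire amount goes to the deductible. Cost to owner: £1000. OOP to date £1000.
Claim 2 — £1001: £493 finishes the deductible; £508 goes to coinsurance; coinsurance £508 × 40% = £203.20. Owner pays £696.20; OOP now £1696.20.
Claim 3 — £4069: deductible already satisfied, so owner's share is 40% × £4069 = £1627.60. Cost to owner: £1627.60. OOP to date £3323.80.
Claim 4 — £1429: deductible met; 40% of £1429 = £571.60. That would push OOP to £3895.40, over the £3400 cap, so owner pays £3400 − £3323.80 = £76.20.

£76.20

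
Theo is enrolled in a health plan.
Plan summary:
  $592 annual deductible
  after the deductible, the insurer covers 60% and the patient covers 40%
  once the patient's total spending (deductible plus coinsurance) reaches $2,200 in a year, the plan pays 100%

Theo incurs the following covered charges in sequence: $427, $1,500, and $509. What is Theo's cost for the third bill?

$203.60

Claim 1 — $427: all of it applies to the deductible. Patient pays $427; OOP now $427.
Claim 2 — $1,500: $165 finishes the deductible; $1,335 goes to coinsurance; 40% of $1,335 = $534. Patient pays $699; OOP now $1,126.
Claim 3 — $509: 40% coinsurance on $509 = $203.60. Cost to patient: $203.60. OOP to date $1,329.60.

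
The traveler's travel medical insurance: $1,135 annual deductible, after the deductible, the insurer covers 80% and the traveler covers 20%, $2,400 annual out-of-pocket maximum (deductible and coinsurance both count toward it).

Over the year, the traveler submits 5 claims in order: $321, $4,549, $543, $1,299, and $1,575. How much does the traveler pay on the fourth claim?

Claim 1 — $321: fully absorbed by the deductible. Cost to traveler: $321. OOP to date $321.
Claim 2 — $4,549: deductible takes $814, $3,735 remains; coinsurance $3,735 × 20% = $747. Traveler pays $1,561; OOP now $1,882.
Claim 3 — $543: deductible met; 20% of $543 = $108.60. Cost to traveler: $108.60. OOP to date $1,990.60.
Claim 4 — $1,299: deductible met; 20% of $1,299 = $259.80. Traveler pays $259.80; OOP now $2,250.40.

$259.80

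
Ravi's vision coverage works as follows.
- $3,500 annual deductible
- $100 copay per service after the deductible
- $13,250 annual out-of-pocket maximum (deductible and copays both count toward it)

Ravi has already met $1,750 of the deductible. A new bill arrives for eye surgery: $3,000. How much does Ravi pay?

$1,850

$1,750 of the $3,500 deductible is already met, leaving $1,750.
That leaves $3,000 − $1,750 = $1,250 for the copay.
Copay on this service: $100.
That puts the member's cost at $1,750 + $100 = $1,850 before any cap.
Year-to-date out-of-pocket becomes $1,750 + $1,850 = $3,600, still under the $13,250 maximum, so no cap applies.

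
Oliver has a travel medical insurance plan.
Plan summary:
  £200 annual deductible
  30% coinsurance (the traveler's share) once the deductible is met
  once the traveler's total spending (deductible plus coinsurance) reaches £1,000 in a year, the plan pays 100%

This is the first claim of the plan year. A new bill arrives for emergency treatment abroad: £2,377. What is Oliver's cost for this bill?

£853.10

The full £200 deductible is still open; £200 of this bill applies to it.
The remaining £2,177 (= £2,377 − £200) moves to coinsurance.
30% of £2,177 = £653.10 falls to the traveler.
Traveler responsibility before any cap: £200 + £653.10 = £853.10.
Year-to-date out-of-pocket becomes £0 + £853.10 = £853.10, still under the £1,000 maximum, so no cap applies.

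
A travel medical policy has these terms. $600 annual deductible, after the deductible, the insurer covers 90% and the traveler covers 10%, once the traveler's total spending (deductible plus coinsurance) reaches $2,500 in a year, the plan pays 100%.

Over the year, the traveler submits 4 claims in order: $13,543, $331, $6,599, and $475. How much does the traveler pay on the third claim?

$572.60

Bill 1, $13,543: $600 finishes the deductible; $12,943 goes to coinsurance; traveler's 10% is $1,294.30. Cost to traveler: $1,894.30. OOP to date $1,894.30.
Bill 2, $331: deductible met; 10% of $331 = $33.10. Traveler pays $33.10; OOP now $1,927.40.
Bill 3, $6,599: 10% coinsurance on $6,599 = $659.90. Adding that to $1,927.40 gives $2,587.30, past the $2,500 cap; traveler pays only $2,500 − $1,927.40 = $572.60.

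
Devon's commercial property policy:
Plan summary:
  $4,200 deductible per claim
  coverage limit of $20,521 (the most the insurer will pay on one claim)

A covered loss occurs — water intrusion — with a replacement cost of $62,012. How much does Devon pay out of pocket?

Subtract the deductible: $62,012 − $4,200 = $57,812.
$57,812 exceeds the $20,521 limit, so the insurer pays the limit: $20,521.
Out of pocket: $62,012 − $20,521 = $41,491.

$41,491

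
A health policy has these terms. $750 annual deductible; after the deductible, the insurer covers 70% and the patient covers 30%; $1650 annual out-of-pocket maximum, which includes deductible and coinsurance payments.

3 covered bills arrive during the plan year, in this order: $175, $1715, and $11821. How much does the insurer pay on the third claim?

$11263

#1 ($175): entire amount goes to the deductible. Cost to patient: $175. OOP to date $175. Plan pays $175 − $175 = $0.
#2 ($1715): deductible takes $575, $1140 remains; coinsurance $1140 × 30% = $342. Patient owes $917 (running OOP $1092). Insurer: $1715 − $917 = $798.
#3 ($11821): 30% coinsurance on $11821 = $3546.30. That would push OOP to $4638.30, over the $1650 cap, so patient pays $1650 − $1092 = $558. Plan pays $11821 − $558 = $11263.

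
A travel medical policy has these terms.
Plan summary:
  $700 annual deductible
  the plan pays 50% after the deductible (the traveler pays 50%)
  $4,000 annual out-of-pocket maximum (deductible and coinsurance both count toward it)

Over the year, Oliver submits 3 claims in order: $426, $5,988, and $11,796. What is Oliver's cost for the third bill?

Claim 1 — $426: entire amount goes to the deductible. Cost to traveler: $426. OOP to date $426.
Claim 2 — $5,988: $274 finishes the deductible; $5,714 goes to coinsurance; coinsurance $5,714 × 50% = $2,857. Cost to traveler: $3,131. OOP to date $3,557.
Claim 3 — $11,796: 50% coinsurance on $11,796 = $5,898. That would push OOP to $9,455, over the $4,000 cap, so traveler pays $4,000 − $3,557 = $443.

$443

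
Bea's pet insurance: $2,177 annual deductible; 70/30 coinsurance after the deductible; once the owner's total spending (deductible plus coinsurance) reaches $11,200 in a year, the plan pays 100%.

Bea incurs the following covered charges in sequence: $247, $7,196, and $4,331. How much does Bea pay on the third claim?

Bill 1, $247: all of it applies to the deductible. Owner owes $247 (running OOP $247).
Bill 2, $7,196: $1,930 finishes the deductible; $5,266 goes to coinsurance; 30% of $5,266 = $1,579.80. Cost to owner: $3,509.80. OOP to date $3,756.80.
Bill 3, $4,331: deductible already satisfied, so owner's share is 30% × $4,331 = $1,299.30. Owner pays $1,299.30; OOP now $5,056.10.

$1,299.30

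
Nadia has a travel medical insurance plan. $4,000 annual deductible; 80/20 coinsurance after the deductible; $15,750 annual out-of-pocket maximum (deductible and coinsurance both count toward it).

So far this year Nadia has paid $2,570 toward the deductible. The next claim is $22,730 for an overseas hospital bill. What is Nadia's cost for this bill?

$5,690

Remaining deductible: $4,000 − $2,570 = $1,430.
That leaves $22,730 − $1,430 = $21,300 for coinsurance.
Traveler's 20% share of $21,300 is $4,260.
Traveler responsibility before any cap: $1,430 + $4,260 = $5,690.
Total out-of-pocket so far would be $2,570 + $5,690 = $8,260, below the $15,750 cap — no reduction.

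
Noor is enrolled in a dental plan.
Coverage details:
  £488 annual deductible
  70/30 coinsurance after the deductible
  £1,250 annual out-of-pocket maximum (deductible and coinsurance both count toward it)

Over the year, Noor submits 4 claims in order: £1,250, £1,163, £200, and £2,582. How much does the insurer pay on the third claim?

£140

Claim 1 — £1,250: £488 to deductible, leaving £762; 30% of £762 = £228.60. Patient pays £716.60; OOP now £716.60. Plan pays £1,250 − £716.60 = £533.40.
Claim 2 — £1,163: 30% coinsurance on £1,163 = £348.90. Patient pays £348.90; OOP now £1,065.50. Plan pays £1,163 − £348.90 = £814.10.
Claim 3 — £200: 30% coinsurance on £200 = £60. Patient pays £60; OOP now £1,125.50. Insurer: £200 − £60 = £140.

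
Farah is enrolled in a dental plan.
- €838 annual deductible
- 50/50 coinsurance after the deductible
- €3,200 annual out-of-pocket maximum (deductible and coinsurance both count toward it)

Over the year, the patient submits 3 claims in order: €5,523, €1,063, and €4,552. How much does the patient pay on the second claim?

Claim 1 (€5,523): deductible takes €838, €4,685 remains; 50% of €4,685 = €2,342.50. Patient owes €3,180.50 (running OOP €3,180.50).
Claim 2 (€1,063): 50% coinsurance on €1,063 = €531.50. Adding that to €3,180.50 gives €3,712, past the €3,200 cap; patient pays only €3,200 − €3,180.50 = €19.50.

€19.50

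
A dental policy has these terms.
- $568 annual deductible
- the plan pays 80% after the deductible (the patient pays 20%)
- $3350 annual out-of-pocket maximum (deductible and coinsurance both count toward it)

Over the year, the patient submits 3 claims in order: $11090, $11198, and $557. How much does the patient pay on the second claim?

$677.60

Claim 1 ($11090): $568 finishes the deductible; $10522 goes to coinsurance; patient's 20% is $2104.40. Cost to patient: $2672.40. OOP to date $2672.40.
Claim 2 ($11198): 20% coinsurance on $11198 = $2239.60. OOP would hit $4912 > $3350, so the cap limits the patient to $3350 − $2672.40 = $677.60.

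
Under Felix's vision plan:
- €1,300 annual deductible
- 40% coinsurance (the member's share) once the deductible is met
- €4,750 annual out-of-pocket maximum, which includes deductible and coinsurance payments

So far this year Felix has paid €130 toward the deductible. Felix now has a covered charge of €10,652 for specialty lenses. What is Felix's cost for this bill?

€4,620

€130 of the €1,300 deductible is already met, leaving €1,170.
After the €1,170 deductible portion, €10,652 − €1,170 = €9,482 is subject to coinsurance.
40% of €9,482 = €3,792.80 falls to the member.
That puts the member's cost at €1,170 + €3,792.80 = €4,962.80 before any cap.
That would bring total out-of-pocket to €5,092.80, past the €4,750 cap. The member is capped at €4,750 − €130 = €4,620 on this claim.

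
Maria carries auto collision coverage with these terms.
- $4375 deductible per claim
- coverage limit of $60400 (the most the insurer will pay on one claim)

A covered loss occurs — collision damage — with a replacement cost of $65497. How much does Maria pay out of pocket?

After the deductible, $65497 − $4375 = $61122 remains.
Since $61122 > $60400, the payout is capped at $60400.
Driver's share is the uncovered remainder: $65497 − $60400 = $5097.

$5097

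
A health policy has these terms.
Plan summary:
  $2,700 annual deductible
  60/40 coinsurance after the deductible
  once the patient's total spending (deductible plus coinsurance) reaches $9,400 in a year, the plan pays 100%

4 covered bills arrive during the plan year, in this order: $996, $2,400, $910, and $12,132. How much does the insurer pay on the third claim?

$546

Claim 1 — $996: fully absorbed by the deductible. Cost to patient: $996. OOP to date $996. Insurer: $996 − $996 = $0.
Claim 2 — $2,400: deductible takes $1,704, $696 remains; coinsurance $696 × 40% = $278.40. Cost to patient: $1,982.40. OOP to date $2,978.40. Plan pays $2,400 − $1,982.40 = $417.60.
Claim 3 — $910: deductible met; 40% of $910 = $364. Patient pays $364; OOP now $3,342.40. Plan pays $910 − $364 = $546.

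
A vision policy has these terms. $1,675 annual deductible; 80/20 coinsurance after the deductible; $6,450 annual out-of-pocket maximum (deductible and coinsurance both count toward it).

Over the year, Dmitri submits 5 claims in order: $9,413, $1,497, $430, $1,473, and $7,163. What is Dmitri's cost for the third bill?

Claim 1 — $9,413: $1,675 to deductible, leaving $7,738; member's 20% is $1,547.60. Cost to member: $3,222.60. OOP to date $3,222.60.
Claim 2 — $1,497: deductible met; 20% of $1,497 = $299.40. Member pays $299.40; OOP now $3,522.
Claim 3 — $430: deductible met; 20% of $430 = $86. Cost to member: $86. OOP to date $3,608.

$86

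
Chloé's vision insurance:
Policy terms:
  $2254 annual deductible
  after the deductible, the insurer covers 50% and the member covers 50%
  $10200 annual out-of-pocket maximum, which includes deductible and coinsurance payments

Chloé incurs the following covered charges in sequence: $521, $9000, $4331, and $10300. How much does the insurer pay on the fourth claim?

$8153

Bill 1, $521: entire amount goes to the deductible. Cost to member: $521. OOP to date $521. Insurer: $521 − $521 = $0.
Bill 2, $9000: $1733 to deductible, leaving $7267; coinsurance $7267 × 50% = $3633.50. Member pays $5366.50; OOP now $5887.50. Plan pays $9000 − $5366.50 = $3633.50.
Bill 3, $4331: deductible already satisfied, so member's share is 50% × $4331 = $2165.50. Member owes $2165.50 (running OOP $8053). Insurer: $4331 − $2165.50 = $2165.50.
Bill 4, $10300: deductible already satisfied, so member's share is 50% × $10300 = $5150. Adding that to $8053 gives $13203, past the $10200 cap; member pays only $10200 − $8053 = $2147. Insurer: $10300 − $2147 = $8153.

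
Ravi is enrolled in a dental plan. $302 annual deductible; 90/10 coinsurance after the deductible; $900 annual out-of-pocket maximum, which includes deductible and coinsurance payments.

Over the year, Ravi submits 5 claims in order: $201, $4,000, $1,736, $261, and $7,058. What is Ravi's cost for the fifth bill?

$8.40

Claim 1 ($201): entire amount goes to the deductible. Patient pays $201; OOP now $201.
Claim 2 ($4,000): deductible takes $101, $3,899 remains; 10% of $3,899 = $389.90. Patient pays $490.90; OOP now $691.90.
Claim 3 ($1,736): deductible met; 10% of $1,736 = $173.60. Patient owes $173.60 (running OOP $865.50).
Claim 4 ($261): deductible already satisfied, so patient's share is 10% × $261 = $26.10. Patient pays $26.10; OOP now $891.60.
Claim 5 ($7,058): deductible met; 10% of $7,058 = $705.80. OOP would hit $1,597.40 > $900, so the cap limits the patient to $900 − $891.60 = $8.40.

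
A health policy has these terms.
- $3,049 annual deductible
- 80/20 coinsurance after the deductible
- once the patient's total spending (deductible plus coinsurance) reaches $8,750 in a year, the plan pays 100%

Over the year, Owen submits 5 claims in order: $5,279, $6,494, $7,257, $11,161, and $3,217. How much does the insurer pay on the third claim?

$5,805.60

Claim 1 — $5,279: $3,049 finishes the deductible; $2,230 goes to coinsurance; coinsurance $2,230 × 20% = $446. Patient owes $3,495 (running OOP $3,495). Insurer: $5,279 − $3,495 = $1,784.
Claim 2 — $6,494: deductible met; 20% of $6,494 = $1,298.80. Patient owes $1,298.80 (running OOP $4,793.80). Plan pays $6,494 − $1,298.80 = $5,195.20.
Claim 3 — $7,257: deductible already satisfied, so patient's share is 20% × $7,257 = $1,451.40. Patient pays $1,451.40; OOP now $6,245.20. Plan pays $7,257 − $1,451.40 = $5,805.60.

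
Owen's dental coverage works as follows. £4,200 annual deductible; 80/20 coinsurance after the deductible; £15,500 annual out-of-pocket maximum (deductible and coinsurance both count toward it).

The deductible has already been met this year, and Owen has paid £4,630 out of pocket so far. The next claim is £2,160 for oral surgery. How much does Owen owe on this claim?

£432

The deductible is already satisfied, so the full bill goes to coinsurance.
Coinsurance: £2,160 × 20% = £432.
Year-to-date out-of-pocket becomes £4,630 + £432 = £5,062, still under the £15,500 maximum, so no cap applies.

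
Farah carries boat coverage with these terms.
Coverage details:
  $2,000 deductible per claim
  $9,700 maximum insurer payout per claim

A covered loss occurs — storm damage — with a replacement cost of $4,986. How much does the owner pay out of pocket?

Less the $2,000 deductible: $4,986 − $2,000 = $2,986.
$2,986 ≤ $9,700, so the limit doesn't bind; insurer pays $2,986.
The owner bears the rest of the original loss: $4,986 − $2,986 = $2,000.

$2,000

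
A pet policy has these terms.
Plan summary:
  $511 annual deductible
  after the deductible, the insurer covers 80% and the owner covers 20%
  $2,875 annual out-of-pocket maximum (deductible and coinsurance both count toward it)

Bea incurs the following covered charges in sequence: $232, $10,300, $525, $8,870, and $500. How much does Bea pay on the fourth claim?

$254.80

Bill 1, $232: fully absorbed by the deductible. Cost to owner: $232. OOP to date $232.
Bill 2, $10,300: deductible takes $279, $10,021 remains; 20% of $10,021 = $2,004.20. Cost to owner: $2,283.20. OOP to date $2,515.20.
Bill 3, $525: deductible already satisfied, so owner's share is 20% × $525 = $105. Owner pays $105; OOP now $2,620.20.
Bill 4, $8,870: deductible met; 20% of $8,870 = $1,774. That would push OOP to $4,394.20, over the $2,875 cap, so owner pays $2,875 − $2,620.20 = $254.80.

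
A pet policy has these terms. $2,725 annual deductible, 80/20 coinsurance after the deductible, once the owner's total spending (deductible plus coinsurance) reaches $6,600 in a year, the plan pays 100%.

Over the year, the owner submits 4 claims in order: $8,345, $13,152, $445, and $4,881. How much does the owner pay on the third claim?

Claim 1 — $8,345: $2,725 to deductible, leaving $5,620; owner's 20% is $1,124. Cost to owner: $3,849. OOP to date $3,849.
Claim 2 — $13,152: deductible met; 20% of $13,152 = $2,630.40. Cost to owner: $2,630.40. OOP to date $6,479.40.
Claim 3 — $445: 20% coinsurance on $445 = $89. Cost to owner: $89. OOP to date $6,568.40.

$89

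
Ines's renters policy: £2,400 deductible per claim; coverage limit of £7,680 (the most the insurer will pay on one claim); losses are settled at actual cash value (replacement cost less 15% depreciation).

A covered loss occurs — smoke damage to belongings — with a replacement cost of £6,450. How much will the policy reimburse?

Actual cash value after 15% depreciation: £6,450 × 85% = £5,482.50.
Subtract the deductible: £5,482.50 − £2,400 = £3,082.50.
£3,082.50 ≤ £7,680, so the limit doesn't bind; insurer pays £3,082.50.

£3,082.50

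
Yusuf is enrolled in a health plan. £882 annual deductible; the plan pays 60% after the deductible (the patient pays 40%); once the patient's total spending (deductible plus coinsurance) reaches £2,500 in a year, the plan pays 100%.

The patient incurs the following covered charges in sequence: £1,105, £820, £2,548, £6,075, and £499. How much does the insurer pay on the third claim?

Bill 1, £1,105: deductible takes £882, £223 remains; patient's 40% is £89.20. Patient owes £971.20 (running OOP £971.20). Plan pays £1,105 − £971.20 = £133.80.
Bill 2, £820: deductible met; 40% of £820 = £328. Patient owes £328 (running OOP £1,299.20). Insurer: £820 − £328 = £492.
Bill 3, £2,548: deductible met; 40% of £2,548 = £1,019.20. Cost to patient: £1,019.20. OOP to date £2,318.40. Plan pays £2,548 − £1,019.20 = £1,528.80.

£1,528.80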